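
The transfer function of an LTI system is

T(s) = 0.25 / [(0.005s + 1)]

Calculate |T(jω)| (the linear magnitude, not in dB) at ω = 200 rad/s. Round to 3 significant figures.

At ω = 200 rad/s:
pole (1 + j200·0.005) = 1 + j1 → |·| ≈ 1.4142, ∠ ≈ 45.00°
|T| = 0.25 · 1 / (1.4142) ≈ 0.17678

0.177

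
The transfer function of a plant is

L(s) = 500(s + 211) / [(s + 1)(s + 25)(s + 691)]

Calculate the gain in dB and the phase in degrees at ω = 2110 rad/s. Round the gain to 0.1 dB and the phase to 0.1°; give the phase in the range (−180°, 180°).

-79.4 dB, -166.9°

At s = jω = j2110:
zero (s+211): 211 + j2110 → |·| = √(211²+2110²) = √4496621 ≈ 2120.5, ∠ = arctan(2110/211) ≈ 84.29°
pole (s+1): 1 + j2110 → |·| = √(1²+2110²) = √4452101 ≈ 2110, ∠ = arctan(2110/1) ≈ 89.97°
pole (s+25): 25 + j2110 → |·| = √(25²+2110²) = √4452725 ≈ 2110.1, ∠ = arctan(2110/25) ≈ 89.32°
pole (s+691): 691 + j2110 → |·| = √(691²+2110²) = √4929581 ≈ 2220.3, ∠ = arctan(2110/691) ≈ 71.87°
|L| = 500 · 2120.5 / 9.8855e+09 ≈ 0.00010725
Gain = 20 log₁₀(0.00010725) ≈ -79.39 dB
∠L = 84.29° − 251.16° = -166.87°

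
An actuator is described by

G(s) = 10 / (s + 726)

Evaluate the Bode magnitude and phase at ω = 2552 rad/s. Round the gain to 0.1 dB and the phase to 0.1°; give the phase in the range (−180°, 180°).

At s = jω = j2552:
pole (s+726): 726 + j2552 → |·| = √(726²+2552²) = √7039780 ≈ 2653.3, ∠ = arctan(2552/726) ≈ 74.12°
|G| = 10 / 2653.3 ≈ 0.0037689
Gain = 20 log₁₀(0.0037689) ≈ -48.48 dB
∠G = 0.00° − 74.12° = -74.12°

-48.5 dB, -74.1°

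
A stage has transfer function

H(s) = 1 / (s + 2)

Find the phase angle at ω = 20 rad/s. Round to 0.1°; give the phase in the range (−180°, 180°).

At s = jω = j20:
pole (s+2): 2 + j20 → |·| = √(2²+20²) = √404 ≈ 20.1, ∠ = arctan(20/2) ≈ 84.29°
∠H = 0.00° − 84.29° = -84.29°

-84.3°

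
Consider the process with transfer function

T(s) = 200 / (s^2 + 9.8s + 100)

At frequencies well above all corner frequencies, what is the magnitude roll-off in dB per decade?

Each pole contributes −20 dB/decade at high frequency; each zero contributes +20 dB/decade.
Net: 0 zero(s) − 2 pole(s) → -40 dB/decade.

-40 dB/decade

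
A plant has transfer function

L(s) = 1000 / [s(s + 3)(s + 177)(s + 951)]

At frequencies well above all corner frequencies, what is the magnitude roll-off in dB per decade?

Each pole contributes −20 dB/decade at high frequency; each zero contributes +20 dB/decade.
Net: 0 zero(s) − 4 pole(s) → -80 dB/decade.

-80 dB/decade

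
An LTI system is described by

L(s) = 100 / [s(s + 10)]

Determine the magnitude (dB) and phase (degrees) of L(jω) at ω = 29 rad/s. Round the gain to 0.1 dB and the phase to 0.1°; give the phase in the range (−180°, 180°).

-19.0 dB, -161.0°

At s = jω = j29:
pole (s+10): 10 + j29 → |·| = √(10²+29²) = √941 ≈ 30.676, ∠ = arctan(29/10) ≈ 70.97°
pole at origin: |s| = 29, ∠ = 90.00° (in denominator)
|L| = 100 / 889.6 ≈ 0.11241
Gain = 20 log₁₀(0.11241) ≈ -18.98 dB
∠L = 0.00° − 160.97° = -160.97°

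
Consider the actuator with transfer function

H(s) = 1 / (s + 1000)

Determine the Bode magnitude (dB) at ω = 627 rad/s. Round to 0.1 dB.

At s = jω = j627:
pole (s+1000): 1000 + j627 → |·| = √(1000²+627²) = √1393129 ≈ 1180.3, ∠ = arctan(627/1000) ≈ 32.09°
|H| = 1 / 1180.3 ≈ 0.00084724
Gain = 20 log₁₀(0.00084724) ≈ -61.44 dB

-61.4 dB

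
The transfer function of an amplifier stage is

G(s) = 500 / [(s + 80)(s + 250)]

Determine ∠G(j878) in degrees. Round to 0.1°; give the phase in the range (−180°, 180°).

At s = jω = j878:
pole (s+80): 80 + j878 → |·| = √(80²+878²) = √777284 ≈ 881.64, ∠ = arctan(878/80) ≈ 84.79°
pole (s+250): 250 + j878 → |·| = √(250²+878²) = √833384 ≈ 912.9, ∠ = arctan(878/250) ≈ 74.11°
∠G = 0.00° − 158.90° = -158.90°

-158.9°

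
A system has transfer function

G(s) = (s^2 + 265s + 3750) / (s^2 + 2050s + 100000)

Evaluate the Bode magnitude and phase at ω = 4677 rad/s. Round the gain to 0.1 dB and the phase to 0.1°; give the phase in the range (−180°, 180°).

Substitute s = j4677:
Numerator: (j4677)^2 + 265(j4677) + 3750 = -21870579 + j1239405
Denominator: (j4677)^2 + 2050(j4677) + 100000 = -21774329 + j9587850
|N| = √(21870579² + 1239405²) ≈ 2.1906e+07, ∠N ≈ 176.76°
|D| = √(21774329² + 9587850²) ≈ 2.3792e+07, ∠D ≈ 156.23°
|G| = 2.1906e+07 / 2.3792e+07 ≈ 0.92073
Gain = 20 log₁₀(0.92073) ≈ -0.72 dB
∠G = 176.76° − 156.23° = 20.53°

-0.7 dB, 20.5°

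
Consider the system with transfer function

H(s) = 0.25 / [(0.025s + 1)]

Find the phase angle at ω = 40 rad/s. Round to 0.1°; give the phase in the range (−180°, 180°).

-45.0°

At ω = 40 rad/s:
pole (1 + j40·0.025) = 1 + j1 → |·| ≈ 1.4142, ∠ ≈ 45.00°
∠H = (0°) − (45.00°) = -45.00°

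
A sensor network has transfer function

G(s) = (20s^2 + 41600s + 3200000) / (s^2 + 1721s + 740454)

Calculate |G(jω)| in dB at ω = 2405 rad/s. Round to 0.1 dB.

Substitute s = j2405:
Numerator: 20(j2405)^2 + 41600(j2405) + 3200000 = -112480500 + j100048000
Denominator: (j2405)^2 + 1721(j2405) + 740454 = -5043571 + j4139005
|N| = √(112480500² + 100048000²) ≈ 1.5054e+08, ∠N ≈ 138.35°
|D| = √(5043571² + 4139005²) ≈ 6.5245e+06, ∠D ≈ 140.63°
|G| = 1.5054e+08 / 6.5245e+06 ≈ 23.073
Gain = 20 log₁₀(23.073) ≈ 27.26 dB

27.3 dB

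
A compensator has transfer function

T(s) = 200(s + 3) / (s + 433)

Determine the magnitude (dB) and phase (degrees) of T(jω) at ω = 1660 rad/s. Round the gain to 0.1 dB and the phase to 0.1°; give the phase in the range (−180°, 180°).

45.7 dB, 14.5°

At s = jω = j1660:
zero (s+3): 3 + j1660 → |·| = √(3²+1660²) = √2755609 ≈ 1660, ∠ = arctan(1660/3) ≈ 89.90°
pole (s+433): 433 + j1660 → |·| = √(433²+1660²) = √2943089 ≈ 1715.5, ∠ = arctan(1660/433) ≈ 75.38°
|T| = 200 · 1660 / 1715.5 ≈ 193.53
Gain = 20 log₁₀(193.53) ≈ 45.73 dB
∠T = 89.90° − 75.38° = 14.52°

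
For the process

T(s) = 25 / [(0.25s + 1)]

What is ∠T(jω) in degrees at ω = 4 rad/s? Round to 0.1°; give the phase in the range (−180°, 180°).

-45.0°

At ω = 4 rad/s:
pole (1 + j4·0.25) = 1 + j1 → |·| ≈ 1.4142, ∠ ≈ 45.00°
∠T = (0°) − (45.00°) = -45.00°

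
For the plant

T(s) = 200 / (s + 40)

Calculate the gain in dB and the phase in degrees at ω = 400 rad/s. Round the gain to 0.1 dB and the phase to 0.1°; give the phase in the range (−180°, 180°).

At s = jω = j400:
pole (s+40): 40 + j400 → |·| = √(40²+400²) = √161600 ≈ 402, ∠ = arctan(400/40) ≈ 84.29°
|T| = 200 / 402 ≈ 0.49751
Gain = 20 log₁₀(0.49751) ≈ -6.06 dB
∠T = 0.00° − 84.29° = -84.29°

-6.1 dB, -84.3°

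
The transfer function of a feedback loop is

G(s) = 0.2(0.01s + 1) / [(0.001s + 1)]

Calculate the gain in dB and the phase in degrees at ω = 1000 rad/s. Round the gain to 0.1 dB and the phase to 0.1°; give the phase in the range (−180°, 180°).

At ω = 1000 rad/s:
zero (1 + j1000·0.01) = 1 + j10 → |·| ≈ 10.05, ∠ ≈ 84.29°
pole (1 + j1000·0.001) = 1 + j1 → |·| ≈ 1.4142, ∠ ≈ 45.00°
|G| = 0.2 · 10.05 / (1.4142) ≈ 1.4213
Gain = 20 log₁₀(1.4213) ≈ 3.05 dB
∠G = (84.29°) − (45.00°) = 39.29°

3.1 dB, 39.3°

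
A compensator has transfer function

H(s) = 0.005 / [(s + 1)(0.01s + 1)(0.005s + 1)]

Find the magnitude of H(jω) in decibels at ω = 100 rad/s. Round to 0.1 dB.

-90.0 dB

At ω = 100 rad/s:
pole (1 + j100·1) = 1 + j100 → |·| ≈ 100, ∠ ≈ 89.43°
pole (1 + j100·0.01) = 1 + j1 → |·| ≈ 1.4142, ∠ ≈ 45.00°
pole (1 + j100·0.005) = 1 + j0.5 → |·| ≈ 1.118, ∠ ≈ 26.57°
|H| = 0.005 · 1 / (100 · 1.4142 · 1.118) ≈ 3.1624e-05
Gain = 20 log₁₀(3.1624e-05) ≈ -90.00 dB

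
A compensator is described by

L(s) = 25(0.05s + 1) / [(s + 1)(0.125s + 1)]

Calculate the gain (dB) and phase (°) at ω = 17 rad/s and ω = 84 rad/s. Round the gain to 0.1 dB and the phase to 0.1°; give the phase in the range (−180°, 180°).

At ω = 17 rad/s:
zero (1 + j17·0.05) = 1 + j0.85 → |·| ≈ 1.3124, ∠ ≈ 40.36°
pole (1 + j17·1) = 1 + j17 → |·| ≈ 17.029, ∠ ≈ 86.63°
pole (1 + j17·0.125) = 1 + j2.125 → |·| ≈ 2.3485, ∠ ≈ 64.80°
|L| = 25 · 1.3124 / (17.029 · 2.3485) ≈ 0.8204
Gain = 20 log₁₀(0.8204) ≈ -1.72 dB
∠L = (40.36°) − (86.63° + 64.80°) = -111.07°

At ω = 84 rad/s:
zero (1 + j84·0.05) = 1 + j4.2 → |·| ≈ 4.3174, ∠ ≈ 76.61°
pole (1 + j84·1) = 1 + j84 → |·| ≈ 84.006, ∠ ≈ 89.32°
pole (1 + j84·0.125) = 1 + j10.5 → |·| ≈ 10.548, ∠ ≈ 84.56°
|L| = 25 · 4.3174 / (84.006 · 10.548) ≈ 0.12181
Gain = 20 log₁₀(0.12181) ≈ -18.29 dB
∠L = (76.61°) − (89.32° + 84.56°) = -97.27°

ω = 17: -1.7 dB, -111.1°; ω = 84: -18.3 dB, -97.3°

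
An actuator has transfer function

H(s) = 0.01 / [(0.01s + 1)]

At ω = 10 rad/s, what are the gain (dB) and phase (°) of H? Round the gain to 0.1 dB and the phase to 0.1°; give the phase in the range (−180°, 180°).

-40.0 dB, -5.7°

At ω = 10 rad/s:
pole (1 + j10·0.01) = 1 + j0.1 → |·| ≈ 1.005, ∠ ≈ 5.71°
|H| = 0.01 · 1 / (1.005) ≈ 0.0099502
Gain = 20 log₁₀(0.0099502) ≈ -40.04 dB
∠H = (0°) − (5.71°) = -5.71°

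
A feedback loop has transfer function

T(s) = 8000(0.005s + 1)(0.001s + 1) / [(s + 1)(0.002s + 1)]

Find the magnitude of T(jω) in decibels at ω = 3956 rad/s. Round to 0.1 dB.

At ω = 3956 rad/s:
zero (1 + j3956·0.005) = 1 + j19.78 → |·| ≈ 19.805, ∠ ≈ 87.11°
zero (1 + j3956·0.001) = 1 + j3.956 → |·| ≈ 4.0804, ∠ ≈ 75.81°
pole (1 + j3956·1) = 1 + j3956 → |·| ≈ 3956, ∠ ≈ 89.99°
pole (1 + j3956·0.002) = 1 + j7.912 → |·| ≈ 7.9749, ∠ ≈ 82.80°
|T| = 8000 · 19.805 · 4.0804 / (3956 · 7.9749) ≈ 20.492
Gain = 20 log₁₀(20.492) ≈ 26.23 dB

26.2 dB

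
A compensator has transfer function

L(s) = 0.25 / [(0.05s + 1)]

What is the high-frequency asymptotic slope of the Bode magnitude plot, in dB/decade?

-20 dB/decade

Each pole contributes −20 dB/decade at high frequency; each zero contributes +20 dB/decade.
Net: 0 zero(s) − 1 pole(s) → -20 dB/decade.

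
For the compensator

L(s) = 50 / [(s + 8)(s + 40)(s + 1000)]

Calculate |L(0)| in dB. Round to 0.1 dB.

-76.1 dB

L(0) = 50 / (8·40·1000) = 0.00015625
20 log₁₀(0.00015625) ≈ -76.12 dB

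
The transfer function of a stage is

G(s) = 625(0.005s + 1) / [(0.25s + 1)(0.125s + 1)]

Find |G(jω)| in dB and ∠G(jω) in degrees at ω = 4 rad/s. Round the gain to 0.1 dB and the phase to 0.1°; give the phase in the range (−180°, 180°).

51.9 dB, -70.4°

At ω = 4 rad/s:
zero (1 + j4·0.005) = 1 + j0.02 → |·| ≈ 1.0002, ∠ ≈ 1.15°
pole (1 + j4·0.25) = 1 + j1 → |·| ≈ 1.4142, ∠ ≈ 45.00°
pole (1 + j4·0.125) = 1 + j0.5 → |·| ≈ 1.118, ∠ ≈ 26.57°
|G| = 625 · 1.0002 / (1.4142 · 1.118) ≈ 395.38
Gain = 20 log₁₀(395.38) ≈ 51.94 dB
∠G = (1.15°) − (45.00° + 26.57°) = -70.42°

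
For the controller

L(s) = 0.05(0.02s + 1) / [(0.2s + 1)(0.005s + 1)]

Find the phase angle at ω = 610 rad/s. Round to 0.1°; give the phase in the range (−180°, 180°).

At ω = 610 rad/s:
zero (1 + j610·0.02) = 1 + j12.2 → |·| ≈ 12.241, ∠ ≈ 85.31°
pole (1 + j610·0.2) = 1 + j122 → |·| ≈ 122, ∠ ≈ 89.53°
pole (1 + j610·0.005) = 1 + j3.05 → |·| ≈ 3.2098, ∠ ≈ 71.85°
∠L = (85.31°) − (89.53° + 71.85°) = -76.07°

-76.1°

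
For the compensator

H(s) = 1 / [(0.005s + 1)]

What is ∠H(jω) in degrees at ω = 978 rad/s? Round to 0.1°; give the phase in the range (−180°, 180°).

-78.4°

At ω = 978 rad/s:
pole (1 + j978·0.005) = 1 + j4.89 → |·| ≈ 4.9912, ∠ ≈ 78.44°
∠H = (0°) − (78.44°) = -78.44°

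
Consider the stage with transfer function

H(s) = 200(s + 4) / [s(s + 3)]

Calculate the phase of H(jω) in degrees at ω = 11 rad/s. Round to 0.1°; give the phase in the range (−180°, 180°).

-94.7°

At s = jω = j11:
zero (s+4): 4 + j11 → |·| = √(4²+11²) = √137 ≈ 11.705, ∠ = arctan(11/4) ≈ 70.02°
pole (s+3): 3 + j11 → |·| = √(3²+11²) = √130 ≈ 11.402, ∠ = arctan(11/3) ≈ 74.74°
pole at origin: |s| = 11, ∠ = 90.00° (in denominator)
∠H = 70.02° − 164.74° = -94.72°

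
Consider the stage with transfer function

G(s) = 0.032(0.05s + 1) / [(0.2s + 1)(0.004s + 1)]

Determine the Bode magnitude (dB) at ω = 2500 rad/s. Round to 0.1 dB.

-62.0 dB

At ω = 2500 rad/s:
zero (1 + j2500·0.05) = 1 + j125 → |·| ≈ 125, ∠ ≈ 89.54°
pole (1 + j2500·0.2) = 1 + j500 → |·| ≈ 500, ∠ ≈ 89.89°
pole (1 + j2500·0.004) = 1 + j10 → |·| ≈ 10.05, ∠ ≈ 84.29°
|G| = 0.032 · 125 / (500 · 10.05) ≈ 0.00079602
Gain = 20 log₁₀(0.00079602) ≈ -61.98 dB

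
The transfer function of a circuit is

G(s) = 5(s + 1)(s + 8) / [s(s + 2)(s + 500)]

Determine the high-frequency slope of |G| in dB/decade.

Each pole contributes −20 dB/decade at high frequency; each zero contributes +20 dB/decade.
Net: 2 zero(s) − 3 pole(s) → -20 dB/decade.

-20 dB/decade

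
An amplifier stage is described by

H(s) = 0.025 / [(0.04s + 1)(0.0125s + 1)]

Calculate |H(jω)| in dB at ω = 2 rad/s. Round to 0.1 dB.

-32.1 dB

At ω = 2 rad/s:
pole (1 + j2·0.04) = 1 + j0.08 → |·| ≈ 1.0032, ∠ ≈ 4.57°
pole (1 + j2·0.0125) = 1 + j0.025 → |·| ≈ 1.0003, ∠ ≈ 1.43°
|H| = 0.025 · 1 / (1.0032 · 1.0003) ≈ 0.024913
Gain = 20 log₁₀(0.024913) ≈ -32.07 dB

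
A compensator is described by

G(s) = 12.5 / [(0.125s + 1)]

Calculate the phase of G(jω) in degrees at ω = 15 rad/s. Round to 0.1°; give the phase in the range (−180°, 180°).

At ω = 15 rad/s:
pole (1 + j15·0.125) = 1 + j1.875 → |·| ≈ 2.125, ∠ ≈ 61.93°
∠G = (0°) − (61.93°) = -61.93°

-61.9°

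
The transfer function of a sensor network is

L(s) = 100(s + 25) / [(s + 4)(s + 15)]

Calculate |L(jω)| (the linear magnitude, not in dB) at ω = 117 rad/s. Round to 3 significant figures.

At s = jω = j117:
zero (s+25): 25 + j117 → |·| = √(25²+117²) = √14314 ≈ 119.64, ∠ = arctan(117/25) ≈ 77.94°
pole (s+4): 4 + j117 → |·| = √(4²+117²) = √13705 ≈ 117.07, ∠ = arctan(117/4) ≈ 88.04°
pole (s+15): 15 + j117 → |·| = √(15²+117²) = √13914 ≈ 117.96, ∠ = arctan(117/15) ≈ 82.69°
|L| = 100 · 119.64 / 13810 ≈ 0.86633

0.866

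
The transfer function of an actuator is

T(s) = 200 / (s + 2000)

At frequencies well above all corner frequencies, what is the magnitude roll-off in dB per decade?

Each pole contributes −20 dB/decade at high frequency; each zero contributes +20 dB/decade.
Net: 0 zero(s) − 1 pole(s) → -20 dB/decade.

-20 dB/decade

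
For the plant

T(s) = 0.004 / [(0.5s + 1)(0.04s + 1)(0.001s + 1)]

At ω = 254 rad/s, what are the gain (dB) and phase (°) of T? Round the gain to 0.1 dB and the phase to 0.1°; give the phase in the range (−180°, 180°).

At ω = 254 rad/s:
pole (1 + j254·0.5) = 1 + j127 → |·| ≈ 127, ∠ ≈ 89.55°
pole (1 + j254·0.04) = 1 + j10.16 → |·| ≈ 10.209, ∠ ≈ 84.38°
pole (1 + j254·0.001) = 1 + j0.254 → |·| ≈ 1.0318, ∠ ≈ 14.25°
|T| = 0.004 · 1 / (127 · 10.209 · 1.0318) ≈ 2.99e-06
Gain = 20 log₁₀(2.99e-06) ≈ -110.49 dB
∠T = (0°) − (89.55° + 84.38° + 14.25°) = -188.18° ≡ 171.82° (principal value)

-110.5 dB, 171.8°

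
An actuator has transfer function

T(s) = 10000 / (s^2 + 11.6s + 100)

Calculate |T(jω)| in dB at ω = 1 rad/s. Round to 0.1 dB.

40.0 dB

At s = jω = j1:
quadratic: (j1)² + 11.6·j1 + 100 = 99 + j11.6 → |·| ≈ 99.677, ∠ ≈ 6.68°
|T| = 10000 / 99.677 ≈ 100.32
Gain = 20 log₁₀(100.32) ≈ 40.03 dB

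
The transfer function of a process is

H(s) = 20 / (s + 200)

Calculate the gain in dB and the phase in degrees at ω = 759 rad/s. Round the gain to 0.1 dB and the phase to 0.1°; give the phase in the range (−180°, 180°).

At s = jω = j759:
pole (s+200): 200 + j759 → |·| = √(200²+759²) = √616081 ≈ 784.91, ∠ = arctan(759/200) ≈ 75.24°
|H| = 20 / 784.91 ≈ 0.025481
Gain = 20 log₁₀(0.025481) ≈ -31.88 dB
∠H = 0.00° − 75.24° = -75.24°

-31.9 dB, -75.2°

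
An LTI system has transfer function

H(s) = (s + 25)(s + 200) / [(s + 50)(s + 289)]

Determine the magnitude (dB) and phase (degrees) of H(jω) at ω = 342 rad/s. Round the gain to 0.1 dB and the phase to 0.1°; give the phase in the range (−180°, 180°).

-1.1 dB, 14.0°

At s = jω = j342:
zero (s+25): 25 + j342 → |·| = √(25²+342²) = √117589 ≈ 342.91, ∠ = arctan(342/25) ≈ 85.82°
zero (s+200): 200 + j342 → |·| = √(200²+342²) = √156964 ≈ 396.19, ∠ = arctan(342/200) ≈ 59.68°
pole (s+50): 50 + j342 → |·| = √(50²+342²) = √119464 ≈ 345.64, ∠ = arctan(342/50) ≈ 81.68°
pole (s+289): 289 + j342 → |·| = √(289²+342²) = √200485 ≈ 447.76, ∠ = arctan(342/289) ≈ 49.80°
|H| = 1 · 1.3586e+05 / 1.5476e+05 ≈ 0.87788
Gain = 20 log₁₀(0.87788) ≈ -1.13 dB
∠H = 145.50° − 131.48° = 14.02°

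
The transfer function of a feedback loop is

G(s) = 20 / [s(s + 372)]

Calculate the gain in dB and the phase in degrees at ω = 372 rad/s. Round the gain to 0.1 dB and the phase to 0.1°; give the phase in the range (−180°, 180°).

At s = jω = j372:
pole (s+372): 372 + j372 → |·| = √(372²+372²) = √276768 ≈ 526.09, ∠ = arctan(372/372) ≈ 45.00°
pole at origin: |s| = 372, ∠ = 90.00° (in denominator)
|G| = 20 / 1.9571e+05 ≈ 0.00010219
Gain = 20 log₁₀(0.00010219) ≈ -79.81 dB
∠G = 0.00° − 135.00° = -135.00°

-79.8 dB, -135.0°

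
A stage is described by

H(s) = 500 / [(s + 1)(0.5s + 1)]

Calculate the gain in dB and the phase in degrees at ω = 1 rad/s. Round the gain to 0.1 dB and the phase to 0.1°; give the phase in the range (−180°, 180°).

At ω = 1 rad/s:
pole (1 + j1·1) = 1 + j1 → |·| ≈ 1.4142, ∠ ≈ 45.00°
pole (1 + j1·0.5) = 1 + j0.5 → |·| ≈ 1.118, ∠ ≈ 26.57°
|H| = 500 · 1 / (1.4142 · 1.118) ≈ 316.24
Gain = 20 log₁₀(316.24) ≈ 50.00 dB
∠H = (0°) − (45.00° + 26.57°) = -71.57°

50.0 dB, -71.6°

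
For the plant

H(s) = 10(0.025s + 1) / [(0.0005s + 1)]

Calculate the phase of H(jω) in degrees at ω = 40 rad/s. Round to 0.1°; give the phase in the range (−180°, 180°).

At ω = 40 rad/s:
zero (1 + j40·0.025) = 1 + j1 → |·| ≈ 1.4142, ∠ ≈ 45.00°
pole (1 + j40·0.0005) = 1 + j0.02 → |·| ≈ 1.0002, ∠ ≈ 1.15°
∠H = (45.00°) − (1.15°) = 43.85°

43.9°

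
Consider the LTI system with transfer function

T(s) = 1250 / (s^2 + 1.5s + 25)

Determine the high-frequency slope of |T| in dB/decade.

-40 dB/decade

Each pole contributes −20 dB/decade at high frequency; each zero contributes +20 dB/decade.
Net: 0 zero(s) − 2 pole(s) → -40 dB/decade.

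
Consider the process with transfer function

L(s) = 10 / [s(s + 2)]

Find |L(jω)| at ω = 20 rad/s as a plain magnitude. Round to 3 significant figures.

At s = jω = j20:
pole (s+2): 2 + j20 → |·| = √(2²+20²) = √404 ≈ 20.1, ∠ = arctan(20/2) ≈ 84.29°
pole at origin: |s| = 20, ∠ = 90.00° (in denominator)
|L| = 10 / 402 ≈ 0.024876

0.0249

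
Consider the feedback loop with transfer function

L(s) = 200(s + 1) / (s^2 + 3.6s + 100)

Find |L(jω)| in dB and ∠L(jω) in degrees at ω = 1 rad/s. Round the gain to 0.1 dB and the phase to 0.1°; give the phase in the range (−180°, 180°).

At s = jω = j1:
zero (s+1): 1 + j1 → |·| = √(1²+1²) = √2 ≈ 1.4142, ∠ = arctan(1/1) ≈ 45.00°
quadratic: (j1)² + 3.6·j1 + 100 = 99 + j3.6 → |·| ≈ 99.065, ∠ ≈ 2.08°
|L| = 200 · 1.4142 / 99.065 ≈ 2.8551
Gain = 20 log₁₀(2.8551) ≈ 9.11 dB
∠L = 45.00° − 2.08° = 42.92°

9.1 dB, 42.9°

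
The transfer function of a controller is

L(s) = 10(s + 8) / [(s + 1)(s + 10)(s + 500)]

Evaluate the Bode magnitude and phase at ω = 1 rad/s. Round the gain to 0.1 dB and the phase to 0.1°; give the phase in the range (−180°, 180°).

-38.9 dB, -43.7°

At s = jω = j1:
zero (s+8): 8 + j1 → |·| = √(8²+1²) = √65 ≈ 8.0623, ∠ = arctan(1/8) ≈ 7.13°
pole (s+1): 1 + j1 → |·| = √(1²+1²) = √2 ≈ 1.4142, ∠ = arctan(1/1) ≈ 45.00°
pole (s+10): 10 + j1 → |·| = √(10²+1²) = √101 ≈ 10.05, ∠ = arctan(1/10) ≈ 5.71°
pole (s+500): 500 + j1 → |·| = √(500²+1²) = √250001 ≈ 500, ∠ = arctan(1/500) ≈ 0.11°
|L| = 10 · 8.0623 / 7106.4 ≈ 0.011345
Gain = 20 log₁₀(0.011345) ≈ -38.90 dB
∠L = 7.13° − 50.82° = -43.69°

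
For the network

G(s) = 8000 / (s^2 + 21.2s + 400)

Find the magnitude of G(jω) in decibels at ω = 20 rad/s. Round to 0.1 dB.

25.5 dB

At s = jω = j20:
quadratic: (j20)² + 21.2·j20 + 400 = 0 + j424 → |·| ≈ 424, ∠ ≈ 90.00°
|G| = 8000 / 424 ≈ 18.868
Gain = 20 log₁₀(18.868) ≈ 25.51 dB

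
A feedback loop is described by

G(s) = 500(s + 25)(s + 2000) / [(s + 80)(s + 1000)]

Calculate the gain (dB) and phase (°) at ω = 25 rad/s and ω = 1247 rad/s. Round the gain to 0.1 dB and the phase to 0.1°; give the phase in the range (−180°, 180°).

ω = 25: 52.5 dB, 26.9°; ω = 1247: 57.3 dB, -16.8°

At s = jω = j25:
zero (s+25): 25 + j25 → |·| = √(25²+25²) = √1250 ≈ 35.355, ∠ = arctan(25/25) ≈ 45.00°
zero (s+2000): 2000 + j25 → |·| = √(2000²+25²) = √4000625 ≈ 2000.2, ∠ = arctan(25/2000) ≈ 0.72°
pole (s+80): 80 + j25 → |·| = √(80²+25²) = √7025 ≈ 83.815, ∠ = arctan(25/80) ≈ 17.35°
pole (s+1000): 1000 + j25 → |·| = √(1000²+25²) = √1000625 ≈ 1000.3, ∠ = arctan(25/1000) ≈ 1.43°
|G| = 500 · 70717 / 83840 ≈ 421.74
Gain = 20 log₁₀(421.74) ≈ 52.50 dB
∠G = 45.72° − 18.78° = 26.94°

At s = jω = j1247:
zero (s+25): 25 + j1247 → |·| = √(25²+1247²) = √1555634 ≈ 1247.3, ∠ = arctan(1247/25) ≈ 88.85°
zero (s+2000): 2000 + j1247 → |·| = √(2000²+1247²) = √5555009 ≈ 2356.9, ∠ = arctan(1247/2000) ≈ 31.94°
pole (s+80): 80 + j1247 → |·| = √(80²+1247²) = √1561409 ≈ 1249.6, ∠ = arctan(1247/80) ≈ 86.33°
pole (s+1000): 1000 + j1247 → |·| = √(1000²+1247²) = √2555009 ≈ 1598.4, ∠ = arctan(1247/1000) ≈ 51.27°
|G| = 500 · 2.9398e+06 / 1.9974e+06 ≈ 735.91
Gain = 20 log₁₀(735.91) ≈ 57.34 dB
∠G = 120.79° − 137.60° = -16.81°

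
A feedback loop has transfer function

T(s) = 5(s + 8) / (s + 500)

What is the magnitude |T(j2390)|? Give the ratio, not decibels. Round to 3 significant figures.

4.89

At s = jω = j2390:
zero (s+8): 8 + j2390 → |·| = √(8²+2390²) = √5712164 ≈ 2390, ∠ = arctan(2390/8) ≈ 89.81°
pole (s+500): 500 + j2390 → |·| = √(500²+2390²) = √5962100 ≈ 2441.7, ∠ = arctan(2390/500) ≈ 78.18°
|T| = 5 · 2390 / 2441.7 ≈ 4.8941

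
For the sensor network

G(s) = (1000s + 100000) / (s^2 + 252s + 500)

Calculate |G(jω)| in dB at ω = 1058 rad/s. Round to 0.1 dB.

Substitute s = j1058:
Numerator: 1000(j1058) + 100000 = 100000 + j1058000
Denominator: (j1058)^2 + 252(j1058) + 500 = -1118864 + j266616
|N| = √(100000² + 1058000²) ≈ 1.0627e+06, ∠N ≈ 84.60°
|D| = √(1118864² + 266616²) ≈ 1.1502e+06, ∠D ≈ 166.60°
|G| = 1.0627e+06 / 1.1502e+06 ≈ 0.92393
Gain = 20 log₁₀(0.92393) ≈ -0.69 dB

-0.7 dB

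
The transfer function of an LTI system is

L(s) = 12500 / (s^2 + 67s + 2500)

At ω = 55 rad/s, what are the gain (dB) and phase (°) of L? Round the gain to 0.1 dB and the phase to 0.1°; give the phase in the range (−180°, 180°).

At s = jω = j55:
quadratic: (j55)² + 67·j55 + 2500 = -525 + j3685 → |·| ≈ 3722.2, ∠ ≈ 98.11°
|L| = 12500 / 3722.2 ≈ 3.3582
Gain = 20 log₁₀(3.3582) ≈ 10.52 dB
∠L = 0.00° − 98.11° = -98.11°

10.5 dB, -98.1°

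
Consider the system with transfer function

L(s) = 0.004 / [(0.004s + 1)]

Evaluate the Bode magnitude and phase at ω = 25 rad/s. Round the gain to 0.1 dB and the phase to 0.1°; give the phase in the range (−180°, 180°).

-48.0 dB, -5.7°

At ω = 25 rad/s:
pole (1 + j25·0.004) = 1 + j0.1 → |·| ≈ 1.005, ∠ ≈ 5.71°
|L| = 0.004 · 1 / (1.005) ≈ 0.0039801
Gain = 20 log₁₀(0.0039801) ≈ -48.00 dB
∠L = (0°) − (5.71°) = -5.71°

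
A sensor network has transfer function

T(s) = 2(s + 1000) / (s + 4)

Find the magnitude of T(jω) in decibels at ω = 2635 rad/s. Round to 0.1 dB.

6.6 dB

At s = jω = j2635:
zero (s+1000): 1000 + j2635 → |·| = √(1000²+2635²) = √7943225 ≈ 2818.4, ∠ = arctan(2635/1000) ≈ 69.22°
pole (s+4): 4 + j2635 → |·| = √(4²+2635²) = √6943241 ≈ 2635, ∠ = arctan(2635/4) ≈ 89.91°
|T| = 2 · 2818.4 / 2635 ≈ 2.1392
Gain = 20 log₁₀(2.1392) ≈ 6.61 dB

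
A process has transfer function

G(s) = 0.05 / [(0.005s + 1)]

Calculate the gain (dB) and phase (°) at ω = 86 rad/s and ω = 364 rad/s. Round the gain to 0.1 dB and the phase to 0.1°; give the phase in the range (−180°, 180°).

ω = 86: -26.8 dB, -23.3°; ω = 364: -32.4 dB, -61.2°

At ω = 86 rad/s:
pole (1 + j86·0.005) = 1 + j0.43 → |·| ≈ 1.0885, ∠ ≈ 23.27°
|G| = 0.05 · 1 / (1.0885) ≈ 0.045935
Gain = 20 log₁₀(0.045935) ≈ -26.76 dB
∠G = (0°) − (23.27°) = -23.27°

At ω = 364 rad/s:
pole (1 + j364·0.005) = 1 + j1.82 → |·| ≈ 2.0766, ∠ ≈ 61.21°
|G| = 0.05 · 1 / (2.0766) ≈ 0.024078
Gain = 20 log₁₀(0.024078) ≈ -32.37 dB
∠G = (0°) − (61.21°) = -61.21°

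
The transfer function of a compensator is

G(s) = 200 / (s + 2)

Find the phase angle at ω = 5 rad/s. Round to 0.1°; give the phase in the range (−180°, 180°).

-68.2°

Substitute s = j5:
Numerator: 200 = 200 + j0
Denominator: (j5) + 2 = 2 + j5
|N| = √(200² + 0²) ≈ 200, ∠N ≈ 0.00°
|D| = √(2² + 5²) ≈ 5.3852, ∠D ≈ 68.20°
∠G = 0.00° − 68.20° = -68.20°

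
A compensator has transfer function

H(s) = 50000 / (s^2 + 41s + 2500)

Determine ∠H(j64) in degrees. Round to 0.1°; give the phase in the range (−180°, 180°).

At s = jω = j64:
quadratic: (j64)² + 41·j64 + 2500 = -1596 + j2624 → |·| ≈ 3071.3, ∠ ≈ 121.31°
∠H = 0.00° − 121.31° = -121.31°

-121.3°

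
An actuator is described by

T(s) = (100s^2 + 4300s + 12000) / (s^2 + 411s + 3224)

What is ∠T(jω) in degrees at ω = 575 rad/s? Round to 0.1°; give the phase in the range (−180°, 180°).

Substitute s = j575:
Numerator: 100(j575)^2 + 4300(j575) + 12000 = -33050500 + j2472500
Denominator: (j575)^2 + 411(j575) + 3224 = -327401 + j236325
|N| = √(33050500² + 2472500²) ≈ 3.3143e+07, ∠N ≈ 175.72°
|D| = √(327401² + 236325²) ≈ 4.0378e+05, ∠D ≈ 144.18°
∠T = 175.72° − 144.18° = 31.54°

31.5°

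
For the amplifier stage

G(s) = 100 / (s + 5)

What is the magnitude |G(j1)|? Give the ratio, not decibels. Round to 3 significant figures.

19.6

Substitute s = j1:
Numerator: 100 = 100 + j0
Denominator: (j1) + 5 = 5 + j1
|N| = √(100² + 0²) ≈ 100, ∠N ≈ 0.00°
|D| = √(5² + 1²) ≈ 5.099, ∠D ≈ 11.31°
|G| = 100 / 5.099 ≈ 19.612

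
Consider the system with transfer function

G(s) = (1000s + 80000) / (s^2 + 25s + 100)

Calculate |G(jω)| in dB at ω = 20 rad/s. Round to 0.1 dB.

43.0 dB

Substitute s = j20:
Numerator: 1000(j20) + 80000 = 80000 + j20000
Denominator: (j20)^2 + 25(j20) + 100 = -300 + j500
|N| = √(80000² + 20000²) ≈ 82462, ∠N ≈ 14.04°
|D| = √(300² + 500²) ≈ 583.1, ∠D ≈ 120.96°
|G| = 82462 / 583.1 ≈ 141.42
Gain = 20 log₁₀(141.42) ≈ 43.01 dB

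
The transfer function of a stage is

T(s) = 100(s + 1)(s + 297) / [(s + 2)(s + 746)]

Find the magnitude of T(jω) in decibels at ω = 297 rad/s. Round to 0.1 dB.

34.4 dB

At s = jω = j297:
zero (s+1): 1 + j297 → |·| = √(1²+297²) = √88210 ≈ 297, ∠ = arctan(297/1) ≈ 89.81°
zero (s+297): 297 + j297 → |·| = √(297²+297²) = √176418 ≈ 420.02, ∠ = arctan(297/297) ≈ 45.00°
pole (s+2): 2 + j297 → |·| = √(2²+297²) = √88213 ≈ 297.01, ∠ = arctan(297/2) ≈ 89.61°
pole (s+746): 746 + j297 → |·| = √(746²+297²) = √644725 ≈ 802.95, ∠ = arctan(297/746) ≈ 21.71°
|T| = 100 · 1.2475e+05 / 2.3848e+05 ≈ 52.31
Gain = 20 log₁₀(52.31) ≈ 34.37 dB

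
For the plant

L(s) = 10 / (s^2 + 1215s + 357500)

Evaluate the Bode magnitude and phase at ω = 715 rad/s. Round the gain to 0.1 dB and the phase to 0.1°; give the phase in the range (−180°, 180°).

Substitute s = j715:
Numerator: 10 = 10 + j0
Denominator: (j715)^2 + 1215(j715) + 357500 = -153725 + j868725
|N| = √(10² + 0²) ≈ 10, ∠N ≈ 0.00°
|D| = √(153725² + 868725²) ≈ 8.8222e+05, ∠D ≈ 100.03°
|L| = 10 / 8.8222e+05 ≈ 1.1335e-05
Gain = 20 log₁₀(1.1335e-05) ≈ -98.91 dB
∠L = 0.00° − 100.03° = -100.03°

-98.9 dB, -100.0°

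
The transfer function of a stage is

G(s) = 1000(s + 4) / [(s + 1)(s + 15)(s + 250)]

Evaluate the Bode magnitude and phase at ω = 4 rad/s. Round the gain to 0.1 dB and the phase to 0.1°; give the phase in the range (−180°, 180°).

At s = jω = j4:
zero (s+4): 4 + j4 → |·| = √(4²+4²) = √32 ≈ 5.6569, ∠ = arctan(4/4) ≈ 45.00°
pole (s+1): 1 + j4 → |·| = √(1²+4²) = √17 ≈ 4.1231, ∠ = arctan(4/1) ≈ 75.96°
pole (s+15): 15 + j4 → |·| = √(15²+4²) = √241 ≈ 15.524, ∠ = arctan(4/15) ≈ 14.93°
pole (s+250): 250 + j4 → |·| = √(250²+4²) = √62516 ≈ 250.03, ∠ = arctan(4/250) ≈ 0.92°
|G| = 1000 · 5.6569 / 16004 ≈ 0.35347
Gain = 20 log₁₀(0.35347) ≈ -9.03 dB
∠G = 45.00° − 91.81° = -46.81°

-9.0 dB, -46.8°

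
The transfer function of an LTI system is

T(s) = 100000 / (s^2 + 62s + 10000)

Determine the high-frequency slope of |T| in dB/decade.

-40 dB/decade

Each pole contributes −20 dB/decade at high frequency; each zero contributes +20 dB/decade.
Net: 0 zero(s) − 2 pole(s) → -40 dB/decade.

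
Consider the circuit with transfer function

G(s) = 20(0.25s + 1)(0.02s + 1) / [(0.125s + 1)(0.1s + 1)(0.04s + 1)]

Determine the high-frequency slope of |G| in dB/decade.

Each pole contributes −20 dB/decade at high frequency; each zero contributes +20 dB/decade.
Net: 2 zero(s) − 3 pole(s) → -20 dB/decade.

-20 dB/decade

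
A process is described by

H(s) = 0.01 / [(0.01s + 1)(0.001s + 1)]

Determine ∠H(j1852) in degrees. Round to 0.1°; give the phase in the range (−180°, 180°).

-148.5°

At ω = 1852 rad/s:
pole (1 + j1852·0.01) = 1 + j18.52 → |·| ≈ 18.547, ∠ ≈ 86.91°
pole (1 + j1852·0.001) = 1 + j1.852 → |·| ≈ 2.1047, ∠ ≈ 61.63°
∠H = (0°) − (86.91° + 61.63°) = -148.54°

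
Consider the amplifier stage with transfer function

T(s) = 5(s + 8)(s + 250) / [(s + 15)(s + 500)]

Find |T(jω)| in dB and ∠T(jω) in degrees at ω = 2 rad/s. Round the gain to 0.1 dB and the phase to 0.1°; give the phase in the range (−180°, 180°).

2.7 dB, 6.7°

At s = jω = j2:
zero (s+8): 8 + j2 → |·| = √(8²+2²) = √68 ≈ 8.2462, ∠ = arctan(2/8) ≈ 14.04°
zero (s+250): 250 + j2 → |·| = √(250²+2²) = √62504 ≈ 250.01, ∠ = arctan(2/250) ≈ 0.46°
pole (s+15): 15 + j2 → |·| = √(15²+2²) = √229 ≈ 15.133, ∠ = arctan(2/15) ≈ 7.59°
pole (s+500): 500 + j2 → |·| = √(500²+2²) = √250004 ≈ 500, ∠ = arctan(2/500) ≈ 0.23°
|T| = 5 · 2061.6 / 7566.5 ≈ 1.3623
Gain = 20 log₁₀(1.3623) ≈ 2.69 dB
∠T = 14.50° − 7.82° = 6.68°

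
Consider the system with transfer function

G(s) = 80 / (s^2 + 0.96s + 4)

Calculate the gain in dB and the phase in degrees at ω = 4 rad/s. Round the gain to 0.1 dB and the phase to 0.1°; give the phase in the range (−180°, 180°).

At s = jω = j4:
quadratic: (j4)² + 0.96·j4 + 4 = -12 + j3.84 → |·| ≈ 12.599, ∠ ≈ 162.26°
|G| = 80 / 12.599 ≈ 6.3497
Gain = 20 log₁₀(6.3497) ≈ 16.06 dB
∠G = 0.00° − 162.26° = -162.26°

16.1 dB, -162.3°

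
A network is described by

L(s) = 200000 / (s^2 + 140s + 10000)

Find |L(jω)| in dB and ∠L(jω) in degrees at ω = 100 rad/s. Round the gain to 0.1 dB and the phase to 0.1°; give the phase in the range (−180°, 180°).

At s = jω = j100:
quadratic: (j100)² + 140·j100 + 10000 = 0 + j14000 → |·| ≈ 14000, ∠ ≈ 90.00°
|L| = 200000 / 14000 ≈ 14.286
Gain = 20 log₁₀(14.286) ≈ 23.10 dB
∠L = 0.00° − 90.00° = -90.00°

23.1 dB, -90.0°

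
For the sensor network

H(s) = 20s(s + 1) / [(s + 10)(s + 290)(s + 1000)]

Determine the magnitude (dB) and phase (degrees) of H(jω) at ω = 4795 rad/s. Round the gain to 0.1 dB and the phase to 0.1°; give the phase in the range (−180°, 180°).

At s = jω = j4795:
zero (s+1): 1 + j4795 → |·| = √(1²+4795²) = √22992026 ≈ 4795, ∠ = arctan(4795/1) ≈ 89.99°
zero at origin: s = j4795 → |·| = 4795, ∠ = 90.00°
pole (s+10): 10 + j4795 → |·| = √(10²+4795²) = √22992125 ≈ 4795, ∠ = arctan(4795/10) ≈ 89.88°
pole (s+290): 290 + j4795 → |·| = √(290²+4795²) = √23076125 ≈ 4803.8, ∠ = arctan(4795/290) ≈ 86.54°
pole (s+1000): 1000 + j4795 → |·| = √(1000²+4795²) = √23992025 ≈ 4898.2, ∠ = arctan(4795/1000) ≈ 78.22°
|H| = 20 · 2.2992e+07 / 1.1283e+11 ≈ 0.0040755
Gain = 20 log₁₀(0.0040755) ≈ -47.80 dB
∠H = 179.99° − 254.64° = -74.65°

-47.8 dB, -74.7°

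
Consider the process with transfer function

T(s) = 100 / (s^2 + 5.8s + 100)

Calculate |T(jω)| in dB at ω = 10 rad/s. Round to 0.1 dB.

4.7 dB

At s = jω = j10:
quadratic: (j10)² + 5.8·j10 + 100 = 0 + j58 → |·| ≈ 58, ∠ ≈ 90.00°
|T| = 100 / 58 ≈ 1.7241
Gain = 20 log₁₀(1.7241) ≈ 4.73 dB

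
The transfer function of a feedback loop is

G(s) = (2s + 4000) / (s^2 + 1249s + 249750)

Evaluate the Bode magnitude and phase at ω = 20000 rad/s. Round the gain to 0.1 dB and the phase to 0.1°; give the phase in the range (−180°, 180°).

Substitute s = j20000:
Numerator: 2(j20000) + 4000 = 4000 + j40000
Denominator: (j20000)^2 + 1249(j20000) + 249750 = -399750250 + j24980000
|N| = √(4000² + 40000²) ≈ 40200, ∠N ≈ 84.29°
|D| = √(399750250² + 24980000²) ≈ 4.0053e+08, ∠D ≈ 176.42°
|G| = 40200 / 4.0053e+08 ≈ 0.00010037
Gain = 20 log₁₀(0.00010037) ≈ -79.97 dB
∠G = 84.29° − 176.42° = -92.13°

-80.0 dB, -92.1°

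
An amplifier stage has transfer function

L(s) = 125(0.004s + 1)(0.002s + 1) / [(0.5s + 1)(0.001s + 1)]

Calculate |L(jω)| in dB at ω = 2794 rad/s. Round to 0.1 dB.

5.7 dB

At ω = 2794 rad/s:
zero (1 + j2794·0.004) = 1 + j11.176 → |·| ≈ 11.221, ∠ ≈ 84.89°
zero (1 + j2794·0.002) = 1 + j5.588 → |·| ≈ 5.6768, ∠ ≈ 79.85°
pole (1 + j2794·0.5) = 1 + j1397 → |·| ≈ 1397, ∠ ≈ 89.96°
pole (1 + j2794·0.001) = 1 + j2.794 → |·| ≈ 2.9676, ∠ ≈ 70.31°
|L| = 125 · 11.221 · 5.6768 / (1397 · 2.9676) ≈ 1.9206
Gain = 20 log₁₀(1.9206) ≈ 5.67 dB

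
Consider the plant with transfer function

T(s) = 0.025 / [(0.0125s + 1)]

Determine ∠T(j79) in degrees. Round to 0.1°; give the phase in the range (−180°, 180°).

At ω = 79 rad/s:
pole (1 + j79·0.0125) = 1 + j0.9875 → |·| ≈ 1.4054, ∠ ≈ 44.64°
∠T = (0°) − (44.64°) = -44.64°

-44.6°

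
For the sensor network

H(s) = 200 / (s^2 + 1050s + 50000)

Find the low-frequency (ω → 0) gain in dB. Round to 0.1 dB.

H(0) = 200 / 50000 = 0.004
20 log₁₀(0.004) ≈ -47.96 dB

-48.0 dB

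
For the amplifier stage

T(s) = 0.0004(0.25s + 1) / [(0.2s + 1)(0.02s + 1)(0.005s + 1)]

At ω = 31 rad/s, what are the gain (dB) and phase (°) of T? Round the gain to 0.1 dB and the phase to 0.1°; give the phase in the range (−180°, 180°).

At ω = 31 rad/s:
zero (1 + j31·0.25) = 1 + j7.75 → |·| ≈ 7.8142, ∠ ≈ 82.65°
pole (1 + j31·0.2) = 1 + j6.2 → |·| ≈ 6.2801, ∠ ≈ 80.84°
pole (1 + j31·0.02) = 1 + j0.62 → |·| ≈ 1.1766, ∠ ≈ 31.80°
pole (1 + j31·0.005) = 1 + j0.155 → |·| ≈ 1.0119, ∠ ≈ 8.81°
|T| = 0.0004 · 7.8142 / (6.2801 · 1.1766 · 1.0119) ≈ 0.00041803
Gain = 20 log₁₀(0.00041803) ≈ -67.58 dB
∠T = (82.65°) − (80.84° + 31.80° + 8.81°) = -38.80°

-67.6 dB, -38.8°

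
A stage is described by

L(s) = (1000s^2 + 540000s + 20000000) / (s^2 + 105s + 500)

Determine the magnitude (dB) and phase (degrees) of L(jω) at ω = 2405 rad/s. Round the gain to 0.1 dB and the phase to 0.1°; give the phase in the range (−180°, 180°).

60.2 dB, -10.2°

Substitute s = j2405:
Numerator: 1000(j2405)^2 + 540000(j2405) + 20000000 = -5764025000 + j1298700000
Denominator: (j2405)^2 + 105(j2405) + 500 = -5783525 + j252525
|N| = √(5764025000² + 1298700000²) ≈ 5.9085e+09, ∠N ≈ 167.30°
|D| = √(5783525² + 252525²) ≈ 5.789e+06, ∠D ≈ 177.50°
|L| = 5.9085e+09 / 5.789e+06 ≈ 1020.6
Gain = 20 log₁₀(1020.6) ≈ 60.18 dB
∠L = 167.30° − 177.50° = -10.20°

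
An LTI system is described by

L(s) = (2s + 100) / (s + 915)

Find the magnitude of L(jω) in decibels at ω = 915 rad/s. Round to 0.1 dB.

3.0 dB

Substitute s = j915:
Numerator: 2(j915) + 100 = 100 + j1830
Denominator: (j915) + 915 = 915 + j915
|N| = √(100² + 1830²) ≈ 1832.7, ∠N ≈ 86.87°
|D| = √(915² + 915²) ≈ 1294, ∠D ≈ 45.00°
|L| = 1832.7 / 1294 ≈ 1.4163
Gain = 20 log₁₀(1.4163) ≈ 3.02 dB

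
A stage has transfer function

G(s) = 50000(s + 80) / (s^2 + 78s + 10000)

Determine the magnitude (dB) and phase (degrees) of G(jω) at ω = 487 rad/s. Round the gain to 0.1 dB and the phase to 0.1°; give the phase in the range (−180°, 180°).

40.6 dB, -89.8°

At s = jω = j487:
zero (s+80): 80 + j487 → |·| = √(80²+487²) = √243569 ≈ 493.53, ∠ = arctan(487/80) ≈ 80.67°
quadratic: (j487)² + 78·j487 + 10000 = -227169 + j37986 → |·| ≈ 2.3032e+05, ∠ ≈ 170.51°
|G| = 50000 · 493.53 / 2.3032e+05 ≈ 107.14
Gain = 20 log₁₀(107.14) ≈ 40.60 dB
∠G = 80.67° − 170.51° = -89.84°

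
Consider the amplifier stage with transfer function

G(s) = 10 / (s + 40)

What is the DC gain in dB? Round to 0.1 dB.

G(0) = 10 / 40 = 0.25
20 log₁₀(0.25) ≈ -12.04 dB

-12.0 dB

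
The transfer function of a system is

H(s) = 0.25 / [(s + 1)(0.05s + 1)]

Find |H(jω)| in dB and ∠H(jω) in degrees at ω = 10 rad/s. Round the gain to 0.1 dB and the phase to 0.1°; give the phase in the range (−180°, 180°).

At ω = 10 rad/s:
pole (1 + j10·1) = 1 + j10 → |·| ≈ 10.05, ∠ ≈ 84.29°
pole (1 + j10·0.05) = 1 + j0.5 → |·| ≈ 1.118, ∠ ≈ 26.57°
|H| = 0.25 · 1 / (10.05 · 1.118) ≈ 0.02225
Gain = 20 log₁₀(0.02225) ≈ -33.05 dB
∠H = (0°) − (84.29° + 26.57°) = -110.86°

-33.1 dB, -110.9°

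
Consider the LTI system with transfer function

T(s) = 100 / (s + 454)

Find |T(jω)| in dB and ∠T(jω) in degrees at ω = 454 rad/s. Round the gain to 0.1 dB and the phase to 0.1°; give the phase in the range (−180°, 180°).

Substitute s = j454:
Numerator: 100 = 100 + j0
Denominator: (j454) + 454 = 454 + j454
|N| = √(100² + 0²) ≈ 100, ∠N ≈ 0.00°
|D| = √(454² + 454²) ≈ 642.05, ∠D ≈ 45.00°
|T| = 100 / 642.05 ≈ 0.15575
Gain = 20 log₁₀(0.15575) ≈ -16.15 dB
∠T = 0.00° − 45.00° = -45.00°

-16.2 dB, -45.0°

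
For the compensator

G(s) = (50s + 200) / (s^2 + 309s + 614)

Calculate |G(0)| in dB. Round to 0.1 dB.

-9.7 dB

G(0) = 200 / 614 ≈ 0.32573
20 log₁₀(0.32573) ≈ -9.74 dB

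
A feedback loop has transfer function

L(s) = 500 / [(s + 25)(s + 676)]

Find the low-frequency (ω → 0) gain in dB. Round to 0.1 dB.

L(0) = 500 / (25·676) ≈ 0.029586
20 log₁₀(0.029586) ≈ -30.58 dB

-30.6 dB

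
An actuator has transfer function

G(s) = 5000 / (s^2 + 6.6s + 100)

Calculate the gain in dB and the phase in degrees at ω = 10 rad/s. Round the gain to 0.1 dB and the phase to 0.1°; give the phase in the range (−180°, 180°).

At s = jω = j10:
quadratic: (j10)² + 6.6·j10 + 100 = 0 + j66 → |·| ≈ 66, ∠ ≈ 90.00°
|G| = 5000 / 66 ≈ 75.758
Gain = 20 log₁₀(75.758) ≈ 37.59 dB
∠G = 0.00° − 90.00° = -90.00°

37.6 dB, -90.0°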